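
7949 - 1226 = 6723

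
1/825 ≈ 0.00121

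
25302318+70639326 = 95941644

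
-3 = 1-4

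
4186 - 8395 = -4209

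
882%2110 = 882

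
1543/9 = 171+4/9 ≈ 171.44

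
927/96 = 9 + 21/32 ≈ 9.66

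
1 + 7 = 8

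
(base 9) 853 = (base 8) 1270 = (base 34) kg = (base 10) 696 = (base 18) 22c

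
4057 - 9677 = -5620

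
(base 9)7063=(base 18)fgc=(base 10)5160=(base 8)12050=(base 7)21021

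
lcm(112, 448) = 448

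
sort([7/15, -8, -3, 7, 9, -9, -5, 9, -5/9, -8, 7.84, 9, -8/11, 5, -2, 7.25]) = [-9, -8, -8, -5, -3, -2, -8/11, -5/9, 7/15, 5, 7, 7.25, 7.84, 9, 9, 9]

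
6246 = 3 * 2082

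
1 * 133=133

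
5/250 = 1/50 = 0.02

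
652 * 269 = 175388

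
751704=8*93963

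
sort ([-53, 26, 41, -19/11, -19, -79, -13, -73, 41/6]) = [-79, -73, -53, -19, -13, -19/11, 41/6, 26, 41]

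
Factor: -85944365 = -1*5^1*13^1*1322221^1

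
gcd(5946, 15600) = 6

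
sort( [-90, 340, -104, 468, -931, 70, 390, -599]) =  [-931, -599, -104, -90, 70, 340, 390, 468]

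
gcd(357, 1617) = 21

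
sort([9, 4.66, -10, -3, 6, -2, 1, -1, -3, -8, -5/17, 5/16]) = [-10, -8, -3, -3, -2, -1, -5/17, 5/16, 1, 4.66, 6, 9]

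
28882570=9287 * 3110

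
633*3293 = 2084469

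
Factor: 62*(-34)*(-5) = 2^2*5^1*17^1*31^1 = 10540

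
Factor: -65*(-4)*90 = 2^3*3^2*5^2*13^1 = 23400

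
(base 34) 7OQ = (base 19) 15E4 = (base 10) 8934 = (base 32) 8N6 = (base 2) 10001011100110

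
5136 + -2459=2677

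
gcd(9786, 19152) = 42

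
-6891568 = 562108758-569000326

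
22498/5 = 4499 + 3/5 = 4499.60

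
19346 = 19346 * 1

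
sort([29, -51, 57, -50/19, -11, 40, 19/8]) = [-51, -11, -50/19, 19/8, 29, 40, 57]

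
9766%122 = 6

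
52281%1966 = 1165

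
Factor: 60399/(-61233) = -1*3^2*2237^1*20411^(-1) = -20133/20411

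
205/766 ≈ 0.268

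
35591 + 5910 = 41501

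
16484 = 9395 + 7089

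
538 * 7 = 3766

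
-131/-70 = 1 + 61/70 ≈ 1.87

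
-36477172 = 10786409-47263581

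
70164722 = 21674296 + 48490426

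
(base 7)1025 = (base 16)16a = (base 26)do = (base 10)362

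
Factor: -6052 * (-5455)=2^2 * 5^1 * 17^1 * 89^1 * 1091^1=33013660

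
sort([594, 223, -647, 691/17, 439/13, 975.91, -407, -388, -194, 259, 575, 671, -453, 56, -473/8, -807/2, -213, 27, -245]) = [-647, -453, -407, -807/2, -388, -245, -213, -194, -473/8, 27, 439/13, 691/17, 56, 223, 259, 575, 594, 671, 975.91]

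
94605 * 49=4635645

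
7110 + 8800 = 15910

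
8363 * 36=301068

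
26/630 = 13/315 ≈ 0.0413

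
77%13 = 12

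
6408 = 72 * 89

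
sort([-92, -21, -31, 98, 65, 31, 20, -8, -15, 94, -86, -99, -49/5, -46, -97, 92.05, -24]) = [-99, -97, -92, -86, -46, -31, -24, -21, -15, -49/5, -8, 20, 31, 65, 92.05, 94, 98]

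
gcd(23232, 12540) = 132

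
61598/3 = 20532+2/3 ≈ 20532.67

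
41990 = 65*646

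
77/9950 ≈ 0.00774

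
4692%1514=150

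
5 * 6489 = 32445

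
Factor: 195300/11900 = 3^2*17^(-1)*31^1 = 279/17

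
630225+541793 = 1172018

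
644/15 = 42 + 14/15 ≈ 42.93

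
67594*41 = 2771354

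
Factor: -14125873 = -1 * 19^1 * 521^1 * 1427^1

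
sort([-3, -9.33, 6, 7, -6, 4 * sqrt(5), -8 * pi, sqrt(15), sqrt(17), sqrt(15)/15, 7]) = [-8 * pi, -9.33, -6, -3, sqrt(15)/15, sqrt(15), sqrt(17), 6, 7, 7, 4 * sqrt(5)]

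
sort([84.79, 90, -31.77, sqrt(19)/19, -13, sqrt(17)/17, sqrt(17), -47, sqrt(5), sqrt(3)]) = [-47, -31.77, -13, sqrt(19)/19, sqrt(17)/17, sqrt(3), sqrt(5), sqrt(17), 84.79, 90]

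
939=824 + 115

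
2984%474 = 140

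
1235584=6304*196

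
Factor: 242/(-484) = -1*2^(-1) = -1/2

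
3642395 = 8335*437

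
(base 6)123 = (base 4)303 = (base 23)25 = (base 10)51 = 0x33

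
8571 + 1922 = 10493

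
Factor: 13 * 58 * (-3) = -1 * 2^1 * 3^1 * 13^1 * 29^1 = -2262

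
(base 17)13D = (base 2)101100001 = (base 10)353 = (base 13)212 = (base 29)C5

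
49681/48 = 1035 + 1/48 ≈ 1035.02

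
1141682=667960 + 473722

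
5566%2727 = 112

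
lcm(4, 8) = 8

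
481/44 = 10 + 41/44 ≈ 10.93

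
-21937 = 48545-70482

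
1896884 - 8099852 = -6202968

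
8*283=2264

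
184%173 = 11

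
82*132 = 10824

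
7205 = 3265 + 3940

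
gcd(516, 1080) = 12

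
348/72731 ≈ 0.00478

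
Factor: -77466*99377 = -1*2^1*3^1*12911^1*99377^1 = -7698338682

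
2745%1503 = 1242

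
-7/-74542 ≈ 0.0000939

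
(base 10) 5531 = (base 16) 159b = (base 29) 6gl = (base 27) 7fn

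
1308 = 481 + 827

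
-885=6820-7705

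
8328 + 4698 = 13026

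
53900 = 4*13475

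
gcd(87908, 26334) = 2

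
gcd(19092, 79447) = 1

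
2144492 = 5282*406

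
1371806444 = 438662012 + 933144432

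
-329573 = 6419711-6749284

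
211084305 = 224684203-13599898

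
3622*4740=17168280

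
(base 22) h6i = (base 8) 20272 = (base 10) 8378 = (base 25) da3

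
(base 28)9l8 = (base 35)68m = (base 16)1de4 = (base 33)70t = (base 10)7652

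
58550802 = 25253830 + 33296972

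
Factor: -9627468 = -1*2^2*3^1*241^1*3329^1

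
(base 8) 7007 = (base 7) 13320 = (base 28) 4g7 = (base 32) 3g7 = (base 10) 3591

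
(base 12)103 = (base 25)5m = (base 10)147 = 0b10010011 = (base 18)83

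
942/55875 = 314/18625 ≈ 0.0169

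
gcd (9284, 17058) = 2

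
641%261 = 119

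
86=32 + 54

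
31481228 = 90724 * 347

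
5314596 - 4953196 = 361400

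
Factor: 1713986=2^1*856993^1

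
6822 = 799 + 6023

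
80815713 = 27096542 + 53719171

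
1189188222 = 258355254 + 930832968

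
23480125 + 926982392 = 950462517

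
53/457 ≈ 0.116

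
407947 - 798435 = -390488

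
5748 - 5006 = 742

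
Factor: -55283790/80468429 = -1*2^1*3^1*5^1*17^ (-1)*1842793^1*4733437^ (-1)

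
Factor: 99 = 3^2 * 11^1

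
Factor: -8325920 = -1 * 2^5 * 5^1 * 17^1 * 3061^1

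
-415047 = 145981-561028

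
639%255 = 129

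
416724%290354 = 126370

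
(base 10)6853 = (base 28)8kl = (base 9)10354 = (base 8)15305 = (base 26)a3f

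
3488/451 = 7 + 331/451 ≈ 7.73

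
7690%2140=1270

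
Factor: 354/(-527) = -1 * 2^1 * 3^1 * 17^(-1) * 31^(-1) * 59^1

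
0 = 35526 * 0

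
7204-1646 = 5558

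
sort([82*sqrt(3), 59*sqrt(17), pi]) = [pi, 82*sqrt(3), 59*sqrt(17)]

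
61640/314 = 30820/157 ≈ 196.31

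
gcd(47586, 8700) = 6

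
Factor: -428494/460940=-1*2^(-1)*5^(-1)*11^1*19^(-1)*1213^(-1)*19477^1=-214247/230470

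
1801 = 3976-2175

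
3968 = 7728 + -3760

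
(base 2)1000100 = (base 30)28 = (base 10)68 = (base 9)75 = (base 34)20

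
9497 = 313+9184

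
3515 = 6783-3268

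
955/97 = 9 + 82/97 ≈ 9.85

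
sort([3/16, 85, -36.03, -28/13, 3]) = [-36.03, -28/13, 3/16, 3, 85]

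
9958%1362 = 424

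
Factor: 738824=2^3 * 92353^1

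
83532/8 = 10441 + 1/2 = 10441.50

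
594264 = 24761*24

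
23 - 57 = -34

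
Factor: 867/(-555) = -1*5^(-1)*17^2*37^(-1) = -289/185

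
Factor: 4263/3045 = 5^(-1) * 7^1 = 7/5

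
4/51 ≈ 0.0784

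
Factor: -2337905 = -1*5^1*137^1*3413^1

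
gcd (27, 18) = 9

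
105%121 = 105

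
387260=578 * 670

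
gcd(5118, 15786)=6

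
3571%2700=871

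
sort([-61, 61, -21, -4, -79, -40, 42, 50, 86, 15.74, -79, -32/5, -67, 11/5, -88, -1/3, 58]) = [-88, -79, -79, -67, -61, -40, -21, -32/5, -4, -1/3, 11/5, 15.74, 42, 50, 58, 61, 86]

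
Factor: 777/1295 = 3^1*5^(-1) = 3/5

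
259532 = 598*434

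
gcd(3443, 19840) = 1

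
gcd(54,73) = 1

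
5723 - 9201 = -3478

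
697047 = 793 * 879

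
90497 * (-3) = -271491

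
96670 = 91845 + 4825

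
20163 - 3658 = 16505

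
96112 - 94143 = 1969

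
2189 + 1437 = 3626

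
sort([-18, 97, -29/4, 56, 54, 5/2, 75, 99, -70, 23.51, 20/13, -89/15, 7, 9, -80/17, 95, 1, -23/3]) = [-70, -18, -23/3, -29/4, -89/15, -80/17, 1, 20/13, 5/2, 7, 9, 23.51, 54, 56, 75, 95, 97, 99]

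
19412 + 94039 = 113451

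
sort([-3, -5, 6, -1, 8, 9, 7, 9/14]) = [-5, -3, -1, 9/14, 6, 7, 8, 9]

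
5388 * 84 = 452592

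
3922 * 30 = 117660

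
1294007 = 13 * 99539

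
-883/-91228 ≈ 0.00968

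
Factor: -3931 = -1*3931^1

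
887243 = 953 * 931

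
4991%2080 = 831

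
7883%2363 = 794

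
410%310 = 100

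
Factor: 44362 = 2^1*41^1*541^1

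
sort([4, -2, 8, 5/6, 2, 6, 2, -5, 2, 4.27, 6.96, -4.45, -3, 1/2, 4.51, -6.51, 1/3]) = [-6.51, -5, -4.45, -3, -2, 1/3, 1/2, 5/6, 2, 2, 2, 4, 4.27, 4.51, 6, 6.96, 8]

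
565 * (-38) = -21470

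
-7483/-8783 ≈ 0.852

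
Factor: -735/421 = -1*3^1*5^1*7^2*421^(-1)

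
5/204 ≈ 0.0245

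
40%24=16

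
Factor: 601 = 601^1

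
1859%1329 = 530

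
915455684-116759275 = 798696409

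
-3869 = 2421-6290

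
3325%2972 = 353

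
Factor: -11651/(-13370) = 2^(-1) * 5^(-1) * 7^(-1) * 61^1 = 61/70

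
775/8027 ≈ 0.0965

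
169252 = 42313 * 4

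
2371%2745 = 2371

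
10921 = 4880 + 6041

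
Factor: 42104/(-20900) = -1 * 2^1 * 5^(-2) * 11^(-1) * 277^1 = -554/275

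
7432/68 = 1858/17 ≈ 109.29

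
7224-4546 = 2678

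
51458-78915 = -27457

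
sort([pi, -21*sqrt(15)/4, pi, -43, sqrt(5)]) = [-43, -21*sqrt(15)/4, sqrt(5), pi, pi]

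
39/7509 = 13/2503 ≈ 0.00519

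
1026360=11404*90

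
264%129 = 6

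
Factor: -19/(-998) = 2^(-1)*19^1*499^(-1)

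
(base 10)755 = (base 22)1c7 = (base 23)19j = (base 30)p5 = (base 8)1363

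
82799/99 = 836 + 35/99 ≈ 836.35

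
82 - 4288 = -4206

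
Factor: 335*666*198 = 2^2*3^4*5^1*11^1*37^1*67^1 = 44175780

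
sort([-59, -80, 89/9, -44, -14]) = [-80, -59, -44, -14, 89/9]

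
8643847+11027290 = 19671137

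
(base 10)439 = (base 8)667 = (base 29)f4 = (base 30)ej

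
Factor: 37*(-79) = -1*37^1*79^1 = -2923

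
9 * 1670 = 15030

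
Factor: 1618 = 2^1*809^1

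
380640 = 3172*120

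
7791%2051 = 1638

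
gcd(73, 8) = 1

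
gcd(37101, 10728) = 447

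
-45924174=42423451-88347625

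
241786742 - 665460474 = -423673732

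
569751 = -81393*(-7)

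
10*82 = 820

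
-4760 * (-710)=3379600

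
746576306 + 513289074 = 1259865380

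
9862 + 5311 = 15173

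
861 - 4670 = -3809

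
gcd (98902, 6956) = 2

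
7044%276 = 144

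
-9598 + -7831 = -17429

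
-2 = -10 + 8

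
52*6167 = 320684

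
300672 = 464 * 648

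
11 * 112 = 1232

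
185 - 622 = -437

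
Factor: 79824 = 2^4*3^1*1663^1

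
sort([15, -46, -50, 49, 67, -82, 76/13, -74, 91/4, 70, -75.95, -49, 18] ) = [-82, -75.95, -74, -50, -49, -46, 76/13, 15, 18, 91/4, 49, 67, 70] 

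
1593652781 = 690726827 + 902925954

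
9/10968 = 3/3656 ≈ 0.000821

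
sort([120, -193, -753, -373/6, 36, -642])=[-753, -642, -193, -373/6, 36, 120]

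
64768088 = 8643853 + 56124235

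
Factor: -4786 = -1*2^1*2393^1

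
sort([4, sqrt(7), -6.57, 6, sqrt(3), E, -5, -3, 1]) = [-6.57, -5, -3, 1, sqrt(3), sqrt(7), E, 4, 6]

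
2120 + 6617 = 8737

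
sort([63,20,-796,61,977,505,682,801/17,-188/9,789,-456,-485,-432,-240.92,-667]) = [-796,-667,-485,-456,-432,-240.92,-188/9,20,801/17,61,63,505,682,789,977]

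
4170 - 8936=-4766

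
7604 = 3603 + 4001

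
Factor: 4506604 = 2^2*89^1*12659^1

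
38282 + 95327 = 133609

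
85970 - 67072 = 18898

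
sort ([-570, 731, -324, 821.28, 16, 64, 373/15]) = [-570, -324, 16, 373/15, 64, 731, 821.28]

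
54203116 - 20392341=33810775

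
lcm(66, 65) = 4290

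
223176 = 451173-227997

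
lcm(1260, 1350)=18900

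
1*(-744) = -744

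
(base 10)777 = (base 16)309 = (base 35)m7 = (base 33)ni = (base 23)1ai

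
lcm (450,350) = 3150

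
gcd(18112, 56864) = 32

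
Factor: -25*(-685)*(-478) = -1*2^1*5^3*137^1*239^1 = -8185750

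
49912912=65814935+-15902023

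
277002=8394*33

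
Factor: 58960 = 2^4*5^1*11^1*67^1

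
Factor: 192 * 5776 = 2^10 * 3^1 * 19^2 = 1108992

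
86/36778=43/18389 ≈ 0.00234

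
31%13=5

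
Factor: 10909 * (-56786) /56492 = -1 * 2^(-1) * 29^(-1) * 487^(-1) * 10909^1 * 28393^1 = -309739237/28246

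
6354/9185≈0.692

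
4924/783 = 6 + 226/783 ≈ 6.29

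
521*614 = 319894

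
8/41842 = 4/20921 ≈ 0.000191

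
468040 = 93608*5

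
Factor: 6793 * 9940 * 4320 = 2^7 * 3^3 * 5^2 * 7^1 * 71^1 * 6793^1 = 291696854400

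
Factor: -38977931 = -1 * 199^1 * 195869^1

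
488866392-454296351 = 34570041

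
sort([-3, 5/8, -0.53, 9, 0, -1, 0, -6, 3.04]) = [-6, -3, -1, -0.53, 0, 0, 5/8, 3.04, 9]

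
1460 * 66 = 96360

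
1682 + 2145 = 3827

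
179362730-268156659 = -88793929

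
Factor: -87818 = -1*2^1*19^1*2311^1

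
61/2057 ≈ 0.0297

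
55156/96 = 13789/24 ≈ 574.54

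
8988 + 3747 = 12735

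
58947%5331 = 306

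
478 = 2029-1551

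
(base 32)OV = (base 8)1437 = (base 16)31F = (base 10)799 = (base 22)1E7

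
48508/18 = 2694 + 8/9 ≈ 2694.89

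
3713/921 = 4+29/921 ≈ 4.03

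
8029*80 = 642320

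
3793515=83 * 45705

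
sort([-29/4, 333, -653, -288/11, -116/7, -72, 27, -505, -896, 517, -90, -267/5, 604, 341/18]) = [-896, -653, -505, -90, -72, -267/5, -288/11, -116/7, -29/4, 341/18, 27, 333, 517, 604]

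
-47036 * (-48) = 2257728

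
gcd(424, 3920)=8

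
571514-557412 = 14102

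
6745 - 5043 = 1702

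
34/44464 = 17/22232 ≈ 0.000765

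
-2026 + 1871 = -155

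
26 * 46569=1210794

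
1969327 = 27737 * 71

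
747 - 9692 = -8945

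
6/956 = 3/478 ≈ 0.00628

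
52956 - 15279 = 37677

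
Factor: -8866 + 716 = -1 * 2^1 * 5^2 * 163^1 = -8150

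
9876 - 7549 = 2327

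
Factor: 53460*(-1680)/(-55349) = 2^6*3^6*5^2*11^1*7907^(-1) = 12830400/7907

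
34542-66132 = -31590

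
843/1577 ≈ 0.535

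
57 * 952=54264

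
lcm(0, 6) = 0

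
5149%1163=497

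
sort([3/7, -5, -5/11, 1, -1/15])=[-5, -5/11, -1/15, 3/7, 1]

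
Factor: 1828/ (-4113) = -1 * 2^2 * 3^ (-2) = -4/9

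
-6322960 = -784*8065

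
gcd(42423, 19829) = 79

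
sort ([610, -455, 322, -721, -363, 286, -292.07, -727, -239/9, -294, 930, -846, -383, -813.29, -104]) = [-846, -813.29, -727, -721, -455, -383, -363, -294, -292.07, -104, -239/9, 286, 322, 610, 930]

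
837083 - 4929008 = -4091925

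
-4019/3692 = -1-327/3692 ≈ -1.09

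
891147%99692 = 93611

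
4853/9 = 539 + 2/9 ≈ 539.22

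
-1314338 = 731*(-1798)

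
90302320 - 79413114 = 10889206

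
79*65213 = 5151827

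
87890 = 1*87890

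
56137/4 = 14034 + 1/4 = 14034.25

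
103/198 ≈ 0.520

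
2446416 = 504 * 4854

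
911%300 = 11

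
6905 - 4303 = 2602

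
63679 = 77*827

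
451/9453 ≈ 0.0477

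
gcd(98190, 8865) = 45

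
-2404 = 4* (-601)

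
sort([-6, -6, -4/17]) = [-6, -6, -4/17]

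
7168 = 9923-2755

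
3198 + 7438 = 10636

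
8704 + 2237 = 10941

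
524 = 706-182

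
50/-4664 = -25/2332 ≈ -0.0107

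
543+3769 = 4312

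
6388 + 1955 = 8343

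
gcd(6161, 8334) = 1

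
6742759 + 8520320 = 15263079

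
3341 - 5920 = -2579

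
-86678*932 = -80783896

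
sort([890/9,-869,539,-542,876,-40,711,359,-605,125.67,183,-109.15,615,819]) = [-869,-605,-542,-109.15,-40,890/9,125.67,183,359,539,615,711,819,876]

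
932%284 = 80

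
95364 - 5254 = 90110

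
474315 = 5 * 94863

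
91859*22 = 2020898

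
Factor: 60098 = 2^1*151^1*199^1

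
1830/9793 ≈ 0.187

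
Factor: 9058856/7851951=2^3*3^(-3)*41^(-2)*173^(-1)*967^1*1171^1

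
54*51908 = 2803032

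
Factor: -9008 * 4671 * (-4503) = 2^4 * 3^4 * 19^1 * 79^1 * 173^1 * 563^1 = 189469885104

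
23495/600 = 4699/120 ≈ 39.16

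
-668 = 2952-3620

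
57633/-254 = -226 - 229/254 ≈ -226.90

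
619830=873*710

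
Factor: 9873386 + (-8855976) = 2^1*5^1*101741^1 = 1017410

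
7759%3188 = 1383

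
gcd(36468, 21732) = 12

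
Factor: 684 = 2^2*3^2*19^1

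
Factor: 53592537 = 3^1 * 17864179^1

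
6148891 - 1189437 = 4959454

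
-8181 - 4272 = -12453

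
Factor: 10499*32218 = 2^1*89^1*181^1*10499^1 = 338256782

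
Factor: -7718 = -1*2^1*17^1*227^1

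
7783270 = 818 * 9515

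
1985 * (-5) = -9925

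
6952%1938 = 1138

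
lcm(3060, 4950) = 168300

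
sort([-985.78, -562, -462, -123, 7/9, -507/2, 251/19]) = [-985.78, -562, -462, -507/2, -123, 7/9, 251/19]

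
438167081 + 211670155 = 649837236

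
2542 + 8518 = 11060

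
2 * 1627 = 3254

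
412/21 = 19 + 13/21 ≈ 19.62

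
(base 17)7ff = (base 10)2293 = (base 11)17a5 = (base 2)100011110101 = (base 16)8f5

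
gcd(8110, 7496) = 2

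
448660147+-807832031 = -359171884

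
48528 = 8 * 6066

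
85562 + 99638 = 185200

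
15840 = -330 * (-48)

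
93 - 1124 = -1031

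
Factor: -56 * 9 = -1 * 2^3 * 3^2 * 7^1 = -504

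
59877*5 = 299385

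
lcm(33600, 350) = 33600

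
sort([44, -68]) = [-68, 44]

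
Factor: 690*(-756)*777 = -1*2^3*3^5*5^1*7^2*23^1*37^1 = -405314280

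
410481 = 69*5949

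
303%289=14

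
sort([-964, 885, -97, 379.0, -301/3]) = [-964, -301/3, -97, 379.0, 885]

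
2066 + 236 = 2302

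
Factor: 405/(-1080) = -1*2^(-3)*3^1 = -3/8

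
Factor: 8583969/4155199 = 3^1*59^1*967^(-1)*4297^(-1)*48497^1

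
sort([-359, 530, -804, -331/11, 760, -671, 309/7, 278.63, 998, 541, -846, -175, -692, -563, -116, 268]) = [-846, -804, -692, -671, -563, -359, -175, -116, -331/11, 309/7, 268, 278.63, 530, 541, 760, 998]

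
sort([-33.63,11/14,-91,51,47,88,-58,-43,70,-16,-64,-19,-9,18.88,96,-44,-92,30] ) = [-92,-91,-64,-58,-44,-43,-33.63,-19,-16,-9,11/14,18.88,30,47,51,70,88,96] 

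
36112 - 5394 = 30718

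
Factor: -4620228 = -1 * 2^2 * 3^1 * 521^1 * 739^1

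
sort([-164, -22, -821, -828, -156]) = [-828, -821, -164, -156, -22]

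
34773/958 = 36 + 285/958 ≈ 36.30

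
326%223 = 103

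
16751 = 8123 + 8628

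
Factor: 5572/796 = 7^1 = 7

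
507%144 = 75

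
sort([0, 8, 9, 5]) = [0, 5, 8, 9]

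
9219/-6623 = -1 - 2596/6623 ≈ -1.39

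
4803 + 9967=14770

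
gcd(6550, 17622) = 2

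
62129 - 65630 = -3501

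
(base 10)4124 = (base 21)978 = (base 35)3ct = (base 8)10034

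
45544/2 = 22772 = 22772.00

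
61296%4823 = 3420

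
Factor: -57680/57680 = -1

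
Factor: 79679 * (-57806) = -1 * 2^1 * 7^1 * 17^1 * 43^1 * 109^1 * 4129^1 = -4605924274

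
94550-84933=9617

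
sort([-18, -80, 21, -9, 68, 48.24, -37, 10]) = [-80, -37, -18, -9, 10, 21, 48.24, 68]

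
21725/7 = 3103 + 4/7 ≈ 3103.57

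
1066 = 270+796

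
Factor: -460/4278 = -1*2^1*3^(-1)*5^1*31^(-1) = -10/93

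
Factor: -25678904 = -1 * 2^3 * 281^1 * 11423^1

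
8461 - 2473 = 5988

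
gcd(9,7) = 1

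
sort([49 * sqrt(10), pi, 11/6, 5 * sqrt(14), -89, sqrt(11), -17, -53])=[-89, -53, -17, 11/6, pi, sqrt(11), 5 * sqrt(14), 49 * sqrt(10)]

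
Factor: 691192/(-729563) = -1*2^3*67^(-1)*10889^(-1)*86399^1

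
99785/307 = 325 + 10/307 ≈ 325.03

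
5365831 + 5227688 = 10593519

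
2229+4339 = 6568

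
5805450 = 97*59850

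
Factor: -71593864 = -1*2^3*271^1*33023^1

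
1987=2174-187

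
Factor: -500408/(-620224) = 2^(-3) * 11^(-1) * 71^1 = 71/88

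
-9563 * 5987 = -57253681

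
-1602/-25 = 64 + 2/25 = 64.08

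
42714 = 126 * 339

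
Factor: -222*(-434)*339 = 2^2*3^2*7^1*31^1*37^1*113^1 = 32661972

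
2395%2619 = 2395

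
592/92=6 + 10/23 ≈ 6.43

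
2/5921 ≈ 0.000338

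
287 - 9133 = -8846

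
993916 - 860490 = 133426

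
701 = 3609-2908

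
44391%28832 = 15559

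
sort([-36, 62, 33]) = [-36, 33, 62]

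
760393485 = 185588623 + 574804862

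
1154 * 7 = 8078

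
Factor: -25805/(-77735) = 7^(-1)*13^1*397^1*2221^(-1) = 5161/15547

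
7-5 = 2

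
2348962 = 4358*539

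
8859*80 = 708720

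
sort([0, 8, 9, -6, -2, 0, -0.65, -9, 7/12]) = [-9, -6, -2, -0.65, 0, 0, 7/12, 8, 9]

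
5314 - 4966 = 348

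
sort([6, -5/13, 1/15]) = [-5/13, 1/15, 6]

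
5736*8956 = 51371616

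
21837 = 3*7279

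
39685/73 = 543 + 46/73≈543.63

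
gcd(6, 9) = 3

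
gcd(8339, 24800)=31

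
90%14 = 6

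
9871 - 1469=8402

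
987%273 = 168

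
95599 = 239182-143583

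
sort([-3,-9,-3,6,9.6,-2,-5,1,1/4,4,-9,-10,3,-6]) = [-10,-9,-9,-6,-5,-3,-3,-2,1/4,1,3,4,6,9.6]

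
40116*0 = 0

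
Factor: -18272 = -1 * 2^5 * 571^1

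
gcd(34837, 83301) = 1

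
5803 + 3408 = 9211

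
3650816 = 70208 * 52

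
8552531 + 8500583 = 17053114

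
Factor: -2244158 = -1*2^1*7^1*157^1*1021^1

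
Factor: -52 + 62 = 2^1 * 5^1 = 10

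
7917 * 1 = 7917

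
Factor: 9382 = 2^1*4691^1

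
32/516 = 8/129 ≈ 0.0620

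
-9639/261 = -36 - 27/29 ≈ -36.93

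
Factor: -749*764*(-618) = 2^3*3^1*7^1*103^1*107^1*191^1 = 353641848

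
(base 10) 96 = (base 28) 3c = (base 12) 80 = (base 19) 51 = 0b1100000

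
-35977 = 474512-510489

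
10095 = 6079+4016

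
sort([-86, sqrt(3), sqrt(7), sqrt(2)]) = [-86, sqrt(2), sqrt(3), sqrt(7)]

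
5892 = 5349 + 543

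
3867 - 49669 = -45802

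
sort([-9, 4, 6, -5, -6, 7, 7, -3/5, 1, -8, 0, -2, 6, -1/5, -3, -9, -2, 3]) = [-9, -9, -8, -6, -5, -3, -2, -2, -3/5, -1/5, 0, 1, 3, 4, 6, 6, 7, 7]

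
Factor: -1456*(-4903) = 2^4*7^1*13^1*4903^1 = 7138768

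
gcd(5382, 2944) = 46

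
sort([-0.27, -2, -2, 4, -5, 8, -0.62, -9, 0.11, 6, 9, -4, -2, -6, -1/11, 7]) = [-9, -6, -5, -4, -2, -2, -2, -0.62, -0.27, -1/11, 0.11, 4, 6, 7, 8, 9]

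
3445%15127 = 3445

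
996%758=238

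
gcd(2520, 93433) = 1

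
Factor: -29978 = -1 * 2^1 * 13^1 * 1153^1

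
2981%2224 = 757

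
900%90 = 0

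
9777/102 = 95+29/34 ≈ 95.85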